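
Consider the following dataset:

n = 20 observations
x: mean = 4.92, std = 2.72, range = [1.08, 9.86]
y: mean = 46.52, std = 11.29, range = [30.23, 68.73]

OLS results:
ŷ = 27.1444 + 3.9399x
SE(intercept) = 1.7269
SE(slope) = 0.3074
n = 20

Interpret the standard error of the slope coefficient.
The slope 3.9399 is pinned down to within about ±0.3074 (one SE) by these data — relative uncertainty 7.8%, i.e. precise.

SE(β̂₁) = s / √Sxx, where s is the residual standard deviation and Sxx = Σ(x − x̄)². It is the yardstick for how far β̂₁ = 3.9399 could plausibly be from the true slope.

Relative precision:
- SE / |β̂₁| = 0.3074 / 3.9399 = 7.8%
- Rule of thumb (under 20%: precise; 20% to under 50%: moderately precise; 50% or more: imprecise) → precise

Link to the t-test: t = β̂₁ / SE(β̂₁) = 3.9399 / 0.3074 = 12.8169, the statistic for H₀: β₁ = 0.

What drives SE(β̂₁): larger n (here n = 20) → smaller SE.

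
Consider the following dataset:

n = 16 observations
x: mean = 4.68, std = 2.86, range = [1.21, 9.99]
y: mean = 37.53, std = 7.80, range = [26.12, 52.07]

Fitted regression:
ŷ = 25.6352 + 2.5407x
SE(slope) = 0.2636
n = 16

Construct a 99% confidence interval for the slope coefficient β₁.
The 99% CI for β₁ is (1.7560, 3.3254)

Confidence interval for the slope:

The 99% CI for β₁ is: β̂₁ ± t*(α/2, n-2) × SE(β̂₁)

Step 1: Find critical t-value
- Confidence level = 0.99
- Degrees of freedom = n - 2 = 16 - 2 = 14
- t*(α/2, 14) = 2.9768

Step 2: Calculate margin of error
Margin = 2.9768 × 0.2636 = 0.7847

Step 3: Construct interval
CI = 2.5407 ± 0.7847
CI = (1.7560, 3.3254)

Interpretation: intervals built this way capture the true β₁ in 99% of repeated samples; here the plausible range for the per-unit effect of x on y is 1.7560 to 3.3254.
The interval does not include 0, suggesting a significant linear relationship.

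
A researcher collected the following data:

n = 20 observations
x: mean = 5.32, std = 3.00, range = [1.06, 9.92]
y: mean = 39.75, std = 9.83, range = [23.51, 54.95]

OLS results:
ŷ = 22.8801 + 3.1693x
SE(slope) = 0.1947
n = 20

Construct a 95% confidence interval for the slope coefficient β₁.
The 95% CI for β₁ is (2.7603, 3.5783)

Confidence interval for the slope:

The 95% CI for β₁ is: β̂₁ ± t*(α/2, n-2) × SE(β̂₁)

Step 1: Find critical t-value
- Confidence level = 0.95
- Degrees of freedom = n - 2 = 20 - 2 = 18
- t*(α/2, 18) = 2.1009

Step 2: Calculate margin of error
Margin = 2.1009 × 0.1947 = 0.4090

Step 3: Construct interval
CI = 3.1693 ± 0.4090
CI = (2.7603, 3.5783)

Interpretation: each one-unit increase in x is associated with a change in mean y of between 2.7603 and 3.5783, with 95% confidence.
The interval does not include 0, suggesting a significant linear relationship.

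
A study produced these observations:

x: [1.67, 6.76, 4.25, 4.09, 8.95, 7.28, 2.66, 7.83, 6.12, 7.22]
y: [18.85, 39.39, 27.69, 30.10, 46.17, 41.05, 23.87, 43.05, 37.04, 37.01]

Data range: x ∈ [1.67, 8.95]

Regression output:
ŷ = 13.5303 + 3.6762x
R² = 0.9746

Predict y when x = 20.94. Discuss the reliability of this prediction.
ŷ = 90.5099, but this is extrapolation (above the data range [1.67, 8.95]) and may be unreliable.

Prediction calculation:
ŷ = 13.5303 + 3.6762 × 20.94
ŷ = 90.5099

Reliability:
- Data range: x ∈ [1.67, 8.95]
- Prediction point: x = 20.94 is 11.99 units above the observed range → this is EXTRAPOLATION, not interpolation

Why that matters here:
- The linear relationship may not hold outside the observed range
- R² describes fit only over the sampled x values; it says nothing about behaviour beyond them

A defensible statement: 'if the linear trend continued to x = 20.94, y would be about 90.5099' — the premise is untested.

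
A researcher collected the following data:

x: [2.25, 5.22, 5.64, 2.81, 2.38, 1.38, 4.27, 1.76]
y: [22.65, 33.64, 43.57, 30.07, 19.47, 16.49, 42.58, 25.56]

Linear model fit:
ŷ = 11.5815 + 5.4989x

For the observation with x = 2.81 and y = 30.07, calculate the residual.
Residual = 3.0366

The residual is the difference between the actual value and the predicted value:

Residual = y - ŷ

Step 1: Calculate predicted value
ŷ = 11.5815 + 5.4989 × 2.81
ŷ = 27.0334

Step 2: Calculate residual
Residual = 30.07 - 27.0334
Residual = 3.0366

Sign check: y > ŷ, so the point is above the line and the fit underestimates here.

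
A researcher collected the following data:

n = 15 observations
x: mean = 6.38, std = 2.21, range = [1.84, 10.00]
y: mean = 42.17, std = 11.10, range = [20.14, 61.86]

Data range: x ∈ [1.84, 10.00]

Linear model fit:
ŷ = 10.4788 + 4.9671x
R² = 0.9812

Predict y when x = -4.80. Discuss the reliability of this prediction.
ŷ = -13.3633, but this is extrapolation (below the data range [1.84, 10.00]) and may be unreliable.

Prediction calculation:
ŷ = 10.4788 + 4.9671 × (-4.80)
ŷ = -13.3633

Reliability:
- Data range: x ∈ [1.84, 10.00]
- Prediction point: x = -4.80 is 6.64 units below the observed range → this is EXTRAPOLATION, not interpolation

Why that matters here:
- The linear relationship may not hold outside the observed range
- There are no observations near this x to validate the fitted line there
- Real relationships often flatten, saturate, or turn nonlinear at extremes

The R² = 0.9812 only validates the fit within [1.84, 10.00]; treat ŷ = -13.3633 with caution.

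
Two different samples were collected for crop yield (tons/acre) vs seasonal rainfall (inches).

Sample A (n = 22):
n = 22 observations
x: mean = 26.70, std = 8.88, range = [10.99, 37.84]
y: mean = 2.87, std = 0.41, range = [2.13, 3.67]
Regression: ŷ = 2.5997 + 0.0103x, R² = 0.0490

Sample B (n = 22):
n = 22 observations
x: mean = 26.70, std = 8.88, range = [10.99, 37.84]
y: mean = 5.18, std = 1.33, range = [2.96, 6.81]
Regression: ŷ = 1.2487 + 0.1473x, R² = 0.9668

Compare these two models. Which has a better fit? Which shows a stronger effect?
Model B has the better fit (R² = 0.9668 vs 0.0490). Model B shows the stronger effect (|β₁| = 0.1473 vs 0.0103).

Model Comparison:

Which explains more variance? (R²)
- Model A: R² = 0.0490 → 4.90% of variance in crop yield explained
- Model B: R² = 0.9668 → 96.68% of variance in crop yield explained
- 0.9668 > 0.0490 → Model B has the better fit

Effect size (slope magnitude):
- Model A: β₁ = 0.0103 → predicted crop yield rises 0.0103 tons/acre per additional inch of rainfall
- Model B: β₁ = 0.1473 → predicted crop yield rises 0.1473 tons/acre per additional inch of rainfall
- |0.0103| < |0.1473| → Model B shows the stronger marginal effect

Note: The two samples could reflect different populations, time periods, or measurement quality.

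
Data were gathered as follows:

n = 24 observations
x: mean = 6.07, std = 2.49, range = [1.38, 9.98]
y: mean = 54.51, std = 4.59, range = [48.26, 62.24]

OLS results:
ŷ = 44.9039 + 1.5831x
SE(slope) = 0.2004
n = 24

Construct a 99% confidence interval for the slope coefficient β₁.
The 99% CI for β₁ is (1.0182, 2.1480)

Confidence interval for the slope:

The 99% CI for β₁ is: β̂₁ ± t*(α/2, n-2) × SE(β̂₁)

Step 1: Find critical t-value
- Confidence level = 0.99
- Degrees of freedom = n - 2 = 24 - 2 = 22
- t*(α/2, 22) = 2.8188

Step 2: Calculate margin of error
Margin = 2.8188 × 0.2004 = 0.5649

Step 3: Construct interval
CI = 1.5831 ± 0.5649
CI = (1.0182, 2.1480)

Interpretation: each one-unit increase in x is associated with a change in mean y of between 1.0182 and 2.1480, with 99% confidence.
The interval does not include 0, suggesting a significant linear relationship.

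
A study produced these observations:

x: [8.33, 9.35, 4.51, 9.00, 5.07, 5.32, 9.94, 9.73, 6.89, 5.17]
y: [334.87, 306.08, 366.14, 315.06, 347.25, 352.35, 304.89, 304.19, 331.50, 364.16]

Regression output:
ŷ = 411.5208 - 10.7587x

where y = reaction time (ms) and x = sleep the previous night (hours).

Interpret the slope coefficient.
For each additional hour of sleep, predicted reaction time decreases by approximately 10.7587 ms.

The slope β₁ = -10.7587 gives the rate at which the fitted reaction time changes with sleep.

Interpretation:
- Sleep up by 1 hour → predicted reaction time decreases by 10.7587 ms
- This is a linear approximation: the same per-unit change is assumed across the whole observed x range
- The slope describes association in these data, not necessarily a causal effect

The intercept β₀ = 411.5208 is the predicted reaction time when sleep = 0; since the smallest observed x is 4.51, this is an extrapolation and mainly anchors the line.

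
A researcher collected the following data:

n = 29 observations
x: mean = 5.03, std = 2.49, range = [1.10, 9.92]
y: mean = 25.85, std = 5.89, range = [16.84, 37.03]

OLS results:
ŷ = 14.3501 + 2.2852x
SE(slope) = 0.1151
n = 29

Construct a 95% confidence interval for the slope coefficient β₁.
The 95% CI for β₁ is (2.0490, 2.5214)

Confidence interval for the slope:

The 95% CI for β₁ is: β̂₁ ± t*(α/2, n-2) × SE(β̂₁)

Step 1: Find critical t-value
- Confidence level = 0.95
- Degrees of freedom = n - 2 = 29 - 2 = 27
- t*(α/2, 27) = 2.0518

Step 2: Calculate margin of error
Margin = 2.0518 × 0.1151 = 0.2362

Step 3: Construct interval
CI = 2.2852 ± 0.2362
CI = (2.0490, 2.5214)

Interpretation: intervals built this way capture the true β₁ in 95% of repeated samples; here the plausible range for the per-unit effect of x on y is 2.0490 to 2.5214.
The interval does not include 0, suggesting a significant linear relationship.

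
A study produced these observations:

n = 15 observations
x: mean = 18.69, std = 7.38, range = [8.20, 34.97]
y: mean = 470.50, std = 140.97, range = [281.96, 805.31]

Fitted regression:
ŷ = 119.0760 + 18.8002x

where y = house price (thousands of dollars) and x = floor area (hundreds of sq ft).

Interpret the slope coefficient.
An increase of one hundred sq ft in floor area is associated with a 18.8002 thousand dollars increase in predicted house price.

The slope β₁ = 18.8002 gives the rate at which the fitted house price changes with floor area.

Interpretation:
- Floor area up by 1 hundred sq ft → predicted house price increases by 18.8002 thousand dollars
- This is a linear approximation: the same per-unit change is assumed across the whole observed x range
- The sign (+) gives the direction; the magnitude 18.8002 gives the size of the effect per hundred sq ft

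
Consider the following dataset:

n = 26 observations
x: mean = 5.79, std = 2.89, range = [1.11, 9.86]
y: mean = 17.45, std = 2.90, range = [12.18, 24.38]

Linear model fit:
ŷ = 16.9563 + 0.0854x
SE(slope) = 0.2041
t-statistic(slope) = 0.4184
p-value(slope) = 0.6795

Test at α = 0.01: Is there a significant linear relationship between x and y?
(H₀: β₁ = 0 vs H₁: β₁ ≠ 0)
p-value = 0.6795 ≥ α = 0.01, so we fail to reject H₀. The relationship is not significant.

Hypothesis test for the slope coefficient:

H₀: β₁ = 0 (no linear relationship)
H₁: β₁ ≠ 0 (linear relationship exists)

Test statistic: t = β̂₁ / SE(β̂₁) = 0.0854 / 0.2041 = 0.4184

The p-value (0.6795) is the probability, under H₀, of a t-statistic at least as extreme as |t| = 0.4184 (two-sided, df = n − 2 = 24).

Decision rule: reject H₀ if p-value < α.
p-value = 0.6795 ≥ α = 0.01 → fail to reject H₀.

Conclusion: the linear association between x and y is not significant at the 1% level.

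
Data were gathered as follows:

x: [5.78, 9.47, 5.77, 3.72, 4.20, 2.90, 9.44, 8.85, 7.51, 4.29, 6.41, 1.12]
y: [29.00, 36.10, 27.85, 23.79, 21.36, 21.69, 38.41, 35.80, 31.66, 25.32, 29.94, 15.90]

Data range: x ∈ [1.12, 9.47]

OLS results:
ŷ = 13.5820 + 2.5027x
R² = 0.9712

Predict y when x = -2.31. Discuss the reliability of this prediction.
ŷ = 7.8008 (extrapolation — x = -2.31 lies outside [1.12, 9.47], so reliability is low).

Prediction calculation:
ŷ = 13.5820 + 2.5027 × (-2.31)
ŷ = 7.8008

Reliability:
- Data range: x ∈ [1.12, 9.47]
- Prediction point: x = -2.31 is 3.43 units below the observed range → this is EXTRAPOLATION, not interpolation

Why that matters here:
- The linear relationship may not hold outside the observed range
- There are no observations near this x to validate the fitted line there

A defensible statement: 'if the linear trend continued to x = -2.31, y would be about 7.8008' — the premise is untested.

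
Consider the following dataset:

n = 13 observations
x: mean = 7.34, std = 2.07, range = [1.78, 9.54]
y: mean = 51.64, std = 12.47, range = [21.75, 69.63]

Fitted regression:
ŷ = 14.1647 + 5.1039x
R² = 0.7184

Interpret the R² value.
About 71.84% of the variability in y is accounted for by the regression on x (R² = 0.7184) — a strong linear fit.

The coefficient of determination R² is the fraction of the total variation in y that the fitted line accounts for.

Here R² = 0.7184:
- Explained: 71.84% of the variation in y
- Unexplained (residual): 100% − 71.84% = 28.16%
- Rule of thumb (below 0.3 weak; 0.3 to below 0.7 moderate; 0.7 and above strong) → strong

Equivalently, for simple linear regression R² = r², so |r| = √0.7184 ≈ 0.8476.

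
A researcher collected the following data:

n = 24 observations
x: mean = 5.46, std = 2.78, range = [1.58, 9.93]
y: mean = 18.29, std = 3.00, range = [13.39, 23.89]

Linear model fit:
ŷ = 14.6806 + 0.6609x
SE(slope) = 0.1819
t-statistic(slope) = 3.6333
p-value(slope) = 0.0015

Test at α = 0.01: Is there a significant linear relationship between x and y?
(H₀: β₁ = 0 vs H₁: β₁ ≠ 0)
p-value = 0.0015 < α = 0.01, so we reject H₀. The relationship is significant.

Hypothesis test for the slope coefficient:

H₀: β₁ = 0 (no linear relationship)
H₁: β₁ ≠ 0 (linear relationship exists)

Test statistic: t = β̂₁ / SE(β̂₁) = 0.6609 / 0.1819 = 3.6333

p = 0.0015: how often a slope estimate this far from 0 (in SE units) would arise by chance if β₁ were truly 0.

Decision rule: reject H₀ if p-value < α.
p-value = 0.0015 < α = 0.01 → reject H₀.

Conclusion: the linear association between x and y is significant at the 1% level.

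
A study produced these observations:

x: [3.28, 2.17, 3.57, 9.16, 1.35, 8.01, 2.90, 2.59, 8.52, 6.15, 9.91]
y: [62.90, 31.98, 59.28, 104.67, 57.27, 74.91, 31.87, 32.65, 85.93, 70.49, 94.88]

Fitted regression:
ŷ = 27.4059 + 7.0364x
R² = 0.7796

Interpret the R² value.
About 77.96% of the variability in y is accounted for by the regression on x (R² = 0.7796) — a strong linear fit.

R² = 1 − SS_res/SS_tot compares the residual scatter to the total scatter of y about its mean.

Here R² = 0.7796:
- Explained: 77.96% of the variation in y
- Unexplained (residual): 100% − 77.96% = 22.04%
- Rule of thumb (below 0.3 weak; 0.3 to below 0.7 moderate; 0.7 and above strong) → strong

Note: R² says nothing about causation, and a high R² does not by itself mean the linear form is appropriate — check the residuals.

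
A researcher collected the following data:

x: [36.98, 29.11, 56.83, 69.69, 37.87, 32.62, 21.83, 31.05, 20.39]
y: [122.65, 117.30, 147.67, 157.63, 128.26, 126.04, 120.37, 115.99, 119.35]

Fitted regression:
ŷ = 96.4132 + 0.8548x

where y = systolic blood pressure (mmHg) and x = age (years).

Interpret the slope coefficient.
On average, blood pressure is about 0.8548 mmHg higher for every extra year of age.

β₁ = 0.8548 is the change in predicted blood pressure (mmHg) per additional year of age.

Interpretation:
- Age up by 1 year → predicted blood pressure increases by 0.8548 mmHg
- The effect is assumed constant over the observed range of x (linearity)

The intercept β₀ = 96.4132 is the predicted blood pressure when age = 0; since the smallest observed x is 20.39, this is an extrapolation and mainly anchors the line.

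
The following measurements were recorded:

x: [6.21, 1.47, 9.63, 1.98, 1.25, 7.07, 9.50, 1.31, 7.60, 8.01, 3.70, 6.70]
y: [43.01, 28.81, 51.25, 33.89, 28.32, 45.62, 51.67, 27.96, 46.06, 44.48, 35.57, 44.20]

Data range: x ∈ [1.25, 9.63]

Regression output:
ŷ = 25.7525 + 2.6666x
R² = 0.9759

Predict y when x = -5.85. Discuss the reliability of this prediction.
ŷ = 10.1529, but this is extrapolation (below the data range [1.25, 9.63]) and may be unreliable.

Prediction calculation:
ŷ = 25.7525 + 2.6666 × (-5.85)
ŷ = 10.1529

Reliability:
- Data range: x ∈ [1.25, 9.63]
- Prediction point: x = -5.85 is 7.10 units below the observed range → this is EXTRAPOLATION, not interpolation

Why that matters here:
- Real relationships often flatten, saturate, or turn nonlinear at extremes
- There are no observations near this x to validate the fitted line there
- The standard error of prediction grows with (x − x̄)², and x = -5.85 is far from x̄ = 5.37

A defensible statement: 'if the linear trend continued to x = -5.85, y would be about 10.1529' — the premise is untested.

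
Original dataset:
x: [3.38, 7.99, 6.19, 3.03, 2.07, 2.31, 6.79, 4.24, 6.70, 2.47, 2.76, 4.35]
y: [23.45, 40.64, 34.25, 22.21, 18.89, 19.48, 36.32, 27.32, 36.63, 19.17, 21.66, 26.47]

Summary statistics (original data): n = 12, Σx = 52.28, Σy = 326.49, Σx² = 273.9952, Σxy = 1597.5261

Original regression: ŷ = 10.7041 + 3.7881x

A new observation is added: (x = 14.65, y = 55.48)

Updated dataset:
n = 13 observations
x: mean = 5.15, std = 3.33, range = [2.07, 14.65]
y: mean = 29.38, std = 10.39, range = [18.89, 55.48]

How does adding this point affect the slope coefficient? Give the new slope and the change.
The slope changes from 3.7881 to 3.0809 (change of -0.7072, or -18.7%).

The new point has HIGH LEVERAGE: x = 14.65 is far from the original mean x̄ = 52.28/12 ≈ 4.36 (original range [2.07, 7.99]).

Step 1: Update the sums with the new point (n goes from 12 to 13)
Σx  = 52.28 + 14.65 = 66.93
Σy  = 326.49 + 55.48 = 381.97
Σx² = 273.9952 + 14.65² = 273.9952 + 214.6225 = 488.6177
Σxy = 1597.5261 + 14.65×55.48 = 1597.5261 + 812.7820 = 2410.3081

Step 2: Recompute the slope with b₁ = (nΣxy − ΣxΣy) / (nΣx² − (Σx)²)
Numerator   = 13×2410.3081 − 66.93×381.97 = 31334.0053 − 25565.2521 = 5768.7532
Denominator = 13×488.6177 − 66.93² = 6352.0301 − 4479.6249 = 1872.4052
b₁(new) = 5768.7532 / 1872.4052 = 3.0809

(Same formula on the original sums: (12×1597.5261 − 52.28×326.49) / (12×273.9952 − 52.28²) = 2101.4160 / 554.7440 = 3.7881, matching the given fit.)

Step 3: Change in slope
Δβ₁ = 3.0809 − 3.7881 = -0.7072
Relative change = -0.7072 / 3.7881 × 100% = -18.7%
→ the slope decreases when the point is added.

A high-leverage point only changes the slope if it is off the original line; here y = 55.48 is below the original trend, so the slope decreases.
In practice: examine leverage (hᵢ) and Cook's distance rather than deleting it automatically.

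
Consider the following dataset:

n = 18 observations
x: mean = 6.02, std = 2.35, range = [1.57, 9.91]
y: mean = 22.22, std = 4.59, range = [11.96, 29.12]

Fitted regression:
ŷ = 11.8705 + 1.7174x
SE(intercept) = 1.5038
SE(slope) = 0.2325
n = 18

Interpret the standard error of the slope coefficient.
SE(slope) = 0.2325 measures the uncertainty in the estimated slope. The coefficient is estimated precisely (SE/|β̂₁| = 13.5%).

SE(β̂₁) = 0.2325 says: if we drew many samples of n = 18 from the same population and refit each time, the fitted slopes would scatter with a standard deviation of roughly 0.2325 around the true β₁.

Relative precision:
- SE / |β̂₁| = 0.2325 / 1.7174 = 13.5%
- Rule of thumb (under 20%: precise; 20% to under 50%: moderately precise; 50% or more: imprecise) → precise

Rough 95% range (±2 SE): 1.7174 ± 0.4650 → (1.2524, 2.1824).

What drives SE(β̂₁): larger n (here n = 18) → smaller SE; more residual scatter → larger SE; wider spread of x values → smaller SE.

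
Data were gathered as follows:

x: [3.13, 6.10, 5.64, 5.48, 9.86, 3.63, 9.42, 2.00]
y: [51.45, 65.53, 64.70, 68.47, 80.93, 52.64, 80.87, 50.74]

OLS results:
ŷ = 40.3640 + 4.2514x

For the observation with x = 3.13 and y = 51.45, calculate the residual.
Residual = -2.2209

The residual is the difference between the actual value and the predicted value:

Residual = y - ŷ

Step 1: Calculate predicted value
ŷ = 40.3640 + 4.2514 × 3.13
ŷ = 53.6709

Step 2: Calculate residual
Residual = 51.45 - 53.6709
Residual = -2.2209

Sign check: y < ŷ, so the point is below the line and the fit overestimates here.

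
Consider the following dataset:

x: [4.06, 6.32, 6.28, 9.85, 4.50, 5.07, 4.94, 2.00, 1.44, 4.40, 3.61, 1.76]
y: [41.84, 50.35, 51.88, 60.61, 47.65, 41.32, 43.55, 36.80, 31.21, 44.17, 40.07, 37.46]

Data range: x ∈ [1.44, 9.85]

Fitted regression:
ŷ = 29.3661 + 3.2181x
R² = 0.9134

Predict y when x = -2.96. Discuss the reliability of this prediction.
ŷ = 19.8405, but this is extrapolation (below the data range [1.44, 9.85]) and may be unreliable.

Prediction calculation:
ŷ = 29.3661 + 3.2181 × (-2.96)
ŷ = 19.8405

Reliability:
- Data range: x ∈ [1.44, 9.85]
- Prediction point: x = -2.96 is 4.40 units below the observed range → this is EXTRAPOLATION, not interpolation

Why that matters here:
- R² describes fit only over the sampled x values; it says nothing about behaviour beyond them
- There are no observations near this x to validate the fitted line there

Report the number if required, but flag clearly that it is an extrapolation.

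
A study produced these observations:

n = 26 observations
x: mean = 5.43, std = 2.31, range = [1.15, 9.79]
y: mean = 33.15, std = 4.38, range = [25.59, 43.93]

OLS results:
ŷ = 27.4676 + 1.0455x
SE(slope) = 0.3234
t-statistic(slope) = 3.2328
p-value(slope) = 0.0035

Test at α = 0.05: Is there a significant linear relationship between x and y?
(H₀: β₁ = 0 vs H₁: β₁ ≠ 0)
p-value = 0.0035 < α = 0.05, so we reject H₀. The relationship is significant.

Hypothesis test for the slope coefficient:

H₀: β₁ = 0 (no linear relationship)
H₁: β₁ ≠ 0 (linear relationship exists)

Test statistic: t = β̂₁ / SE(β̂₁) = 1.0455 / 0.3234 = 3.2328

With df = 24, the two-sided p-value for |t| = 3.2328 is 0.0035.

Decision rule: reject H₀ if p-value < α.
p-value = 0.0035 < α = 0.05 → reject H₀.

There is sufficient evidence at the 5% significance level to conclude that a linear relationship exists between x and y.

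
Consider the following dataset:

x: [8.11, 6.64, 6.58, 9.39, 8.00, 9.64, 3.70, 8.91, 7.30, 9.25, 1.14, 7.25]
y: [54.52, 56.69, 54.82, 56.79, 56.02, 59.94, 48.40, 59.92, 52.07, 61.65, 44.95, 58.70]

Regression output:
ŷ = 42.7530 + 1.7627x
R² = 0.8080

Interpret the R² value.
About 80.80% of the variability in y is accounted for by the regression on x (R² = 0.8080) — a strong linear fit.

R² = 1 − SS_res/SS_tot compares the residual scatter to the total scatter of y about its mean.

Here R² = 0.8080:
- Explained: 80.80% of the variation in y
- Unexplained (residual): 100% − 80.80% = 19.20%
- Rule of thumb (below 0.3 weak; 0.3 to below 0.7 moderate; 0.7 and above strong) → strong

Calculation: R² = 1 − (SS_res / SS_tot), where SS_res is the sum of squared residuals and SS_tot the total sum of squares.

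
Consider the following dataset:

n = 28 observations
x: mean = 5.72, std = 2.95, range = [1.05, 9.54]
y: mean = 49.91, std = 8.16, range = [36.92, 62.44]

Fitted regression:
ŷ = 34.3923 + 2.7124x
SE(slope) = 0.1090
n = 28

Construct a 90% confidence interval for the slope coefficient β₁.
The 90% CI for β₁ is (2.5265, 2.8983)

Confidence interval for the slope:

The 90% CI for β₁ is: β̂₁ ± t*(α/2, n-2) × SE(β̂₁)

Step 1: Find critical t-value
- Confidence level = 0.9
- Degrees of freedom = n - 2 = 28 - 2 = 26
- t*(α/2, 26) = 1.7056

Step 2: Calculate margin of error
Margin = 1.7056 × 0.1090 = 0.1859

Step 3: Construct interval
CI = 2.7124 ± 0.1859
CI = (2.5265, 2.8983)

Interpretation: intervals built this way capture the true β₁ in 90% of repeated samples; here the plausible range for the per-unit effect of x on y is 2.5265 to 2.8983.
Both endpoints are positive, so the data support a genuinely positive slope at this confidence level.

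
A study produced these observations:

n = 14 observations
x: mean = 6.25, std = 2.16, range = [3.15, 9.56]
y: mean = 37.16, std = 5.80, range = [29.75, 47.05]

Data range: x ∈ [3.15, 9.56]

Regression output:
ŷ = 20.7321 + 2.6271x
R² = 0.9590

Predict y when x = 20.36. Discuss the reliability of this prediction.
The equation gives ŷ = 74.2199; however x = 20.36 is 10.80 units above the observed range, so this extrapolated value should not be trusted.

Prediction calculation:
ŷ = 20.7321 + 2.6271 × 20.36
ŷ = 74.2199

Reliability:
- Data range: x ∈ [3.15, 9.56]
- Prediction point: x = 20.36 is 10.80 units above the observed range → this is EXTRAPOLATION, not interpolation

Why that matters here:
- The linear relationship may not hold outside the observed range
- R² describes fit only over the sampled x values; it says nothing about behaviour beyond them
- The standard error of prediction grows with (x − x̄)², and x = 20.36 is far from x̄ = 6.25

Report the number if required, but flag clearly that it is an extrapolation.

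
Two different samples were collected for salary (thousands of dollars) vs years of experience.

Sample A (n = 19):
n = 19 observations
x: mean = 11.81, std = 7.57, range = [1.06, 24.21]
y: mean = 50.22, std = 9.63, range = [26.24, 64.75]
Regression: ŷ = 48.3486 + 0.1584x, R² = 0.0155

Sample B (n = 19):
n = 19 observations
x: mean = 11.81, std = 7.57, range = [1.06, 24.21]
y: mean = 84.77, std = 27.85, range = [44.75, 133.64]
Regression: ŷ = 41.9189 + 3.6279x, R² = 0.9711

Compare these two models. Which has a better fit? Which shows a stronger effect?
Model B has the better fit (R² = 0.9711 vs 0.0155). Model B shows the stronger effect (|β₁| = 3.6279 vs 0.1584).

Model Comparison:

Which explains more variance? (R²)
- Model A: R² = 0.0155 → 1.55% of variance in salary explained
- Model B: R² = 0.9711 → 97.11% of variance in salary explained
- 0.9711 > 0.0155 → Model B has the better fit

Which has the larger per-year effect? (|β₁|)
- Model A: β₁ = 0.1584 → predicted salary rises 0.1584 thousand dollars per additional year of experience
- Model B: β₁ = 3.6279 → predicted salary rises 3.6279 thousand dollars per additional year of experience
- |0.1584| < |3.6279| → Model B shows the stronger marginal effect

Note: A steeper slope doesn't make a better model if the scatter around the line is large.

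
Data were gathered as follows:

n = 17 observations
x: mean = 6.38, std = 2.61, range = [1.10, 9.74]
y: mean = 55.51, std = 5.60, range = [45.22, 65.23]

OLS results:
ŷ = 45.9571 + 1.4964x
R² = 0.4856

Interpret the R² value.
R² = 0.4856 means 48.56% of the variation in y is explained by the linear relationship with x. This indicates a moderate fit.

R² = 1 − SS_res/SS_tot compares the residual scatter to the total scatter of y about its mean.

Here R² = 0.4856:
- Explained: 48.56% of the variation in y
- Unexplained (residual): 100% − 48.56% = 51.44%
- Rule of thumb (below 0.3 weak; 0.3 to below 0.7 moderate; 0.7 and above strong) → moderate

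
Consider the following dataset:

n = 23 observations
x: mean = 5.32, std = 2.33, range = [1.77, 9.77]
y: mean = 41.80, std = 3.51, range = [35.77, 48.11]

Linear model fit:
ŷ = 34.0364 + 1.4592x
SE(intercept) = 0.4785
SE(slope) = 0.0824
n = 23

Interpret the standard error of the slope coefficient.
The slope 1.4592 is pinned down to within about ±0.0824 (one SE) by these data — relative uncertainty 5.6%, i.e. precise.

What SE measures:
- The standard error quantifies the sampling variability of the coefficient estimate
- It is the estimated standard deviation of β̂₁ across hypothetical repeated samples of the same size
- Smaller SE → more precise estimate

Relative precision:
- SE / |β̂₁| = 0.0824 / 1.4592 = 5.6%
- Rule of thumb (under 20%: precise; 20% to under 50%: moderately precise; 50% or more: imprecise) → precise

Link to the t-test: t = β̂₁ / SE(β̂₁) = 1.4592 / 0.0824 = 17.7087, the statistic for H₀: β₁ = 0.

What drives SE(β̂₁): more residual scatter → larger SE; wider spread of x values → smaller SE.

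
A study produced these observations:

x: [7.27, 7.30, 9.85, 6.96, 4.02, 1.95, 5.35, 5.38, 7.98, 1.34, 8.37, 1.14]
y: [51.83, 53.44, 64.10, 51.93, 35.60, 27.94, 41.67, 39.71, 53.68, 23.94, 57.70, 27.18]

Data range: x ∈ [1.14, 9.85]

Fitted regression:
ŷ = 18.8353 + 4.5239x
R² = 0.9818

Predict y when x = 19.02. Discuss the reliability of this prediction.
ŷ = 104.8799, but this is extrapolation (above the data range [1.14, 9.85]) and may be unreliable.

Prediction calculation:
ŷ = 18.8353 + 4.5239 × 19.02
ŷ = 104.8799

Reliability:
- Data range: x ∈ [1.14, 9.85]
- Prediction point: x = 19.02 is 9.17 units above the observed range → this is EXTRAPOLATION, not interpolation

Why that matters here:
- Real relationships often flatten, saturate, or turn nonlinear at extremes
- The linear relationship may not hold outside the observed range
- The standard error of prediction grows with (x − x̄)², and x = 19.02 is far from x̄ = 5.58

Report the number if required, but flag clearly that it is an extrapolation.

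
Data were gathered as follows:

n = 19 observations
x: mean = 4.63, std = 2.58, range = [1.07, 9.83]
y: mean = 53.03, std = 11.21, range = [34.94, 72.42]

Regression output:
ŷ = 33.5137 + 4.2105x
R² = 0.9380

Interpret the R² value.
About 93.80% of the variability in y is accounted for by the regression on x (R² = 0.9380) — a strong linear fit.

R² (coefficient of determination) measures the proportion of variance in y explained by the regression model.

Here R² = 0.9380:
- Explained: 93.80% of the variation in y
- Unexplained (residual): 100% − 93.80% = 6.20%
- Rule of thumb (below 0.3 weak; 0.3 to below 0.7 moderate; 0.7 and above strong) → strong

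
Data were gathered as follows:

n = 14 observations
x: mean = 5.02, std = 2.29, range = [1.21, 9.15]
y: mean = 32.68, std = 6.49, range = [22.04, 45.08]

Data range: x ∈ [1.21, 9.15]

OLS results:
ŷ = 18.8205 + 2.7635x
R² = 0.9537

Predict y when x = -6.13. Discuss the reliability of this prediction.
The equation gives ŷ = 1.8802; however x = -6.13 is 7.34 units below the observed range, so this extrapolated value should not be trusted.

Prediction calculation:
ŷ = 18.8205 + 2.7635 × (-6.13)
ŷ = 1.8802

Reliability:
- Data range: x ∈ [1.21, 9.15]
- Prediction point: x = -6.13 is 7.34 units below the observed range → this is EXTRAPOLATION, not interpolation

Why that matters here:
- Real relationships often flatten, saturate, or turn nonlinear at extremes
- The linear relationship may not hold outside the observed range
- There are no observations near this x to validate the fitted line there

A defensible statement: 'if the linear trend continued to x = -6.13, y would be about 1.8802' — the premise is untested.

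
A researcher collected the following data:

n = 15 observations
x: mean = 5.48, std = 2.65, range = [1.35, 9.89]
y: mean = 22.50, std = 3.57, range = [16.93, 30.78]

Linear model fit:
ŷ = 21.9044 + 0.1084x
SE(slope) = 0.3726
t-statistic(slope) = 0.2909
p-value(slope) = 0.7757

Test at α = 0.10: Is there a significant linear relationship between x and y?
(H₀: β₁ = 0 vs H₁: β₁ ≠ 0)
Since p-value = 0.7757 ≥ α = 0.10, fail to reject H₀ — the slope is not significantly different from 0.

Hypothesis test for the slope coefficient:

H₀: β₁ = 0 (no linear relationship)
H₁: β₁ ≠ 0 (linear relationship exists)

Test statistic: t = β̂₁ / SE(β̂₁) = 0.1084 / 0.3726 = 0.2909

With df = 13, the two-sided p-value for |t| = 0.2909 is 0.7757.

Decision rule: reject H₀ if p-value < α.
p-value = 0.7757 ≥ α = 0.10 → fail to reject H₀.

At α = 0.10 the data do not provide convincing evidence of a nonzero slope.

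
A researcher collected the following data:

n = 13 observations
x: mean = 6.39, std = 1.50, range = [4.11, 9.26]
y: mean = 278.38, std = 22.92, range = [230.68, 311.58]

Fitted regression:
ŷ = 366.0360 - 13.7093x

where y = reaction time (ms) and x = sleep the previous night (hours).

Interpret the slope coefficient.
An increase of one hour in sleep is associated with a 13.7093 ms decrease in predicted reaction time.

β₁ = -13.7093 is the change in predicted reaction time (ms) per additional hour of sleep.

Interpretation:
- Sleep up by 1 hour → predicted reaction time decreases by 13.7093 ms
- This is a linear approximation: the same per-unit change is assumed across the whole observed x range
- The sign (−) gives the direction; the magnitude 13.7093 gives the size of the effect per hour

(β₀ = 366.0360 is the fitted value at x = 0 and is not part of the slope interpretation.)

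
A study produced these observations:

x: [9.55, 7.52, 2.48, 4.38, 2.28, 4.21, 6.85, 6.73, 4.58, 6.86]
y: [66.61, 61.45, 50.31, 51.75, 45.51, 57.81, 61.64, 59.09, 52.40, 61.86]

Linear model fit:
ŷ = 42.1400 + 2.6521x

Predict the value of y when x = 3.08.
ŷ = 50.3085

x = 3.08 lies inside the observed range [2.28, 9.55], so the fitted equation applies directly:

ŷ = 42.1400 + 2.6521 × 3.08
ŷ = 42.1400 + 8.1685
ŷ = 50.3085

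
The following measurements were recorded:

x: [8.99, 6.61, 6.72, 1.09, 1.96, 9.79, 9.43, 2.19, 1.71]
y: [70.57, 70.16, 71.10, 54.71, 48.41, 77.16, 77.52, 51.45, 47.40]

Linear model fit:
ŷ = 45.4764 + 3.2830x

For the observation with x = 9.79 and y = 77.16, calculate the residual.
Residual = -0.4570

The residual is the difference between the actual value and the predicted value:

Residual = y - ŷ

Step 1: Calculate predicted value
ŷ = 45.4764 + 3.2830 × 9.79
ŷ = 77.6170

Step 2: Calculate residual
Residual = 77.16 - 77.6170
Residual = -0.4570

Sign check: y < ŷ, so the point is below the line and the fit overestimates here.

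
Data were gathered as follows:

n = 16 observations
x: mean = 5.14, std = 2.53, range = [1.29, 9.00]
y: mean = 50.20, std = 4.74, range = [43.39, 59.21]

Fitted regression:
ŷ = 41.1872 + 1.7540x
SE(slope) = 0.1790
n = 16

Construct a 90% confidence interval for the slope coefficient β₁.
The 90% CI for β₁ is (1.4387, 2.0693)

Confidence interval for the slope:

The 90% CI for β₁ is: β̂₁ ± t*(α/2, n-2) × SE(β̂₁)

Step 1: Find critical t-value
- Confidence level = 0.9
- Degrees of freedom = n - 2 = 16 - 2 = 14
- t*(α/2, 14) = 1.7613

Step 2: Calculate margin of error
Margin = 1.7613 × 0.1790 = 0.3153

Step 3: Construct interval
CI = 1.7540 ± 0.3153
CI = (1.4387, 2.0693)

Interpretation: each one-unit increase in x is associated with a change in mean y of between 1.4387 and 2.0693, with 90% confidence.
The interval does not include 0, suggesting a significant linear relationship.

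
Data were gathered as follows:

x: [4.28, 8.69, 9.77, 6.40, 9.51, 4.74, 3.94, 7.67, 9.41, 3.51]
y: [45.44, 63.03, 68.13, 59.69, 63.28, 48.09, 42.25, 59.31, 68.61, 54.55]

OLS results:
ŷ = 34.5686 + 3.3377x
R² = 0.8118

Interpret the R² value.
The model explains 81.18% of the variance in y (R² = 0.8118), leaving 18.82% unexplained; the fit is strong.

R² = 1 − SS_res/SS_tot compares the residual scatter to the total scatter of y about its mean.

Here R² = 0.8118:
- Explained: 81.18% of the variation in y
- Unexplained (residual): 100% − 81.18% = 18.82%
- Rule of thumb (below 0.3 weak; 0.3 to below 0.7 moderate; 0.7 and above strong) → strong

Note: R² says nothing about causation, and a high R² does not by itself mean the linear form is appropriate — check the residuals.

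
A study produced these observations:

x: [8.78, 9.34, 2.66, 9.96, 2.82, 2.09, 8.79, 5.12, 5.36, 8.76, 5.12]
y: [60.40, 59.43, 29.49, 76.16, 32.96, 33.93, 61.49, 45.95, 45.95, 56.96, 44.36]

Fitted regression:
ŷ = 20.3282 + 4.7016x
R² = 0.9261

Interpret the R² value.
About 92.61% of the variability in y is accounted for by the regression on x (R² = 0.9261) — a strong linear fit.

R² = 1 − SS_res/SS_tot compares the residual scatter to the total scatter of y about its mean.

Here R² = 0.9261:
- Explained: 92.61% of the variation in y
- Unexplained (residual): 100% − 92.61% = 7.39%
- Rule of thumb (below 0.3 weak; 0.3 to below 0.7 moderate; 0.7 and above strong) → strong

Note: R² never decreases when predictors are added, so it should not be used alone to compare models of different size.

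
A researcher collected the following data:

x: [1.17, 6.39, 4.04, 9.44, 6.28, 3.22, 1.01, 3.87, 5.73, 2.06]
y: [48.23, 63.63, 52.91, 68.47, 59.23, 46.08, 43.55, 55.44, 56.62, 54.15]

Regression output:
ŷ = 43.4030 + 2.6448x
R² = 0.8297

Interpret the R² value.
The model explains 82.97% of the variance in y (R² = 0.8297), leaving 17.03% unexplained; the fit is strong.

R² (coefficient of determination) measures the proportion of variance in y explained by the regression model.

Here R² = 0.8297:
- Explained: 82.97% of the variation in y
- Unexplained (residual): 100% − 82.97% = 17.03%
- Rule of thumb (below 0.3 weak; 0.3 to below 0.7 moderate; 0.7 and above strong) → strong

Note: R² never decreases when predictors are added, so it should not be used alone to compare models of different size.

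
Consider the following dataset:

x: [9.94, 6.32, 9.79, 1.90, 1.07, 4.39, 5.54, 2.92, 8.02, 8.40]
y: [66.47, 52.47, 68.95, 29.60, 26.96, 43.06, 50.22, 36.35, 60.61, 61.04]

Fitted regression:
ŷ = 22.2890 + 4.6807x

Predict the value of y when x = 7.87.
ŷ = 59.1261

To predict y for x = 7.87, substitute into the regression equation:

ŷ = 22.2890 + 4.6807 × 7.87
ŷ = 22.2890 + 36.8371
ŷ = 59.1261

This is the fitted mean response at that x — an individual observation would come with a wider prediction interval.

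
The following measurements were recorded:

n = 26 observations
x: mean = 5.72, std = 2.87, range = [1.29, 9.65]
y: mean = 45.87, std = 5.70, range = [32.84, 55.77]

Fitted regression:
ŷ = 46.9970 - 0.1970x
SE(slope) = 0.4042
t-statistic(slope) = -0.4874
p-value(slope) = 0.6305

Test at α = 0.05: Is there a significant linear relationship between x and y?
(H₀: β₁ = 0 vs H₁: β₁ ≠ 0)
p-value = 0.6305 ≥ α = 0.05, so we fail to reject H₀. The relationship is not significant.

Hypothesis test for the slope coefficient:

H₀: β₁ = 0 (no linear relationship)
H₁: β₁ ≠ 0 (linear relationship exists)

Test statistic: t = β̂₁ / SE(β̂₁) = -0.1970 / 0.4042 = -0.4874

p = 0.6305: how often a slope estimate this far from 0 (in SE units) would arise by chance if β₁ were truly 0.

Decision rule: reject H₀ if p-value < α.
p-value = 0.6305 ≥ α = 0.05 → fail to reject H₀.

Conclusion: the linear association between x and y is not significant at the 5% level.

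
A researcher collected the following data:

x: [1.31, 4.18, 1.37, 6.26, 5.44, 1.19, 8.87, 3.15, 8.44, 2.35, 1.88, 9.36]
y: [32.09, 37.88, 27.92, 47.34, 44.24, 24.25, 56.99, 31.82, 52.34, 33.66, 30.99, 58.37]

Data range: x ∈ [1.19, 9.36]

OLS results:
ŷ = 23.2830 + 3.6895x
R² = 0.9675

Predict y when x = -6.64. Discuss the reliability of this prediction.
ŷ = -1.2153, but this is extrapolation (below the data range [1.19, 9.36]) and may be unreliable.

Prediction calculation:
ŷ = 23.2830 + 3.6895 × (-6.64)
ŷ = -1.2153

Reliability:
- Data range: x ∈ [1.19, 9.36]
- Prediction point: x = -6.64 is 7.83 units below the observed range → this is EXTRAPOLATION, not interpolation

Why that matters here:
- Real relationships often flatten, saturate, or turn nonlinear at extremes
- R² describes fit only over the sampled x values; it says nothing about behaviour beyond them
- The standard error of prediction grows with (x − x̄)², and x = -6.64 is far from x̄ = 4.48

The R² = 0.9675 only validates the fit within [1.19, 9.36]; treat ŷ = -1.2153 with caution.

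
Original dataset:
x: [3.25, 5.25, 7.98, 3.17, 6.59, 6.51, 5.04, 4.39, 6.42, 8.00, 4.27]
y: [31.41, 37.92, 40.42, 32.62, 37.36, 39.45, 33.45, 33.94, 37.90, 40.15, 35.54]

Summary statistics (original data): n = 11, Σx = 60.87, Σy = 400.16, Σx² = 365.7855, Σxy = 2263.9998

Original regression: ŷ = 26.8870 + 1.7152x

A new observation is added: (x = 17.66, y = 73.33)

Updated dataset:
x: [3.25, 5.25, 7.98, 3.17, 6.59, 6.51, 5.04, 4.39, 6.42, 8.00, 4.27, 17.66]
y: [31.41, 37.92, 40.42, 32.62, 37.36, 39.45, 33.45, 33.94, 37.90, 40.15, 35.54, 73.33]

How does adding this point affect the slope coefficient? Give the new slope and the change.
Adding the point moves β₁ from 1.7152 to 2.8117, i.e. it increases by 1.0965 (+63.9%).

The new point has HIGH LEVERAGE: x = 17.66 is far from the original mean x̄ = 60.87/11 ≈ 5.53 (original range [3.17, 8.00]).

Step 1: Update the sums with the new point (n goes from 11 to 12)
Σx  = 60.87 + 17.66 = 78.53
Σy  = 400.16 + 73.33 = 473.49
Σx² = 365.7855 + 17.66² = 365.7855 + 311.8756 = 677.6611
Σxy = 2263.9998 + 17.66×73.33 = 2263.9998 + 1295.0078 = 3559.0076

Step 2: Recompute the slope with b₁ = (nΣxy − ΣxΣy) / (nΣx² − (Σx)²)
Numerator   = 12×3559.0076 − 78.53×473.49 = 42708.0912 − 37183.1697 = 5524.9215
Denominator = 12×677.6611 − 78.53² = 8131.9332 − 6166.9609 = 1964.9723
b₁(new) = 5524.9215 / 1964.9723 = 2.8117

(Same formula on the original sums: (11×2263.9998 − 60.87×400.16) / (11×365.7855 − 60.87²) = 546.2586 / 318.4836 = 1.7152, matching the given fit.)

Step 3: Change in slope
Δβ₁ = 2.8117 − 1.7152 = +1.0965
Relative change = +1.0965 / 1.7152 × 100% = +63.9%
→ the slope increases when the point is added.

Because the point sits above the extension of the original line at a high-leverage x, it tilts the fit up.
In practice: examine leverage (hᵢ) and Cook's distance rather than deleting it automatically; investigate whether it comes from the same population as the rest of the sample.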